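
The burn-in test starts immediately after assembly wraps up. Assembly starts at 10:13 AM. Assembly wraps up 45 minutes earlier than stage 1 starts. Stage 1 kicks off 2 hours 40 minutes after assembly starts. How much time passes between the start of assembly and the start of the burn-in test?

Stage 1 starts at 10:13 AM + 160 min = 12:53 PM.
Assembly ends at 12:53 PM − 45 min = 12:08 PM.
So the burn-in test starts at 12:08 PM.
From 10:13 AM to 12:08 PM is 1 h 55 min.

1 h 55 min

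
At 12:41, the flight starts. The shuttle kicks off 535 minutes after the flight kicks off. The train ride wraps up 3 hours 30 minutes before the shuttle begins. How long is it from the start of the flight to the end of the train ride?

325 minutes

The shuttle starts at 12:41 + 535 min = 21:36.
The train ride ends at 21:36 − 210 min = 18:06.
From 12:41 to 18:06 is 325 minutes.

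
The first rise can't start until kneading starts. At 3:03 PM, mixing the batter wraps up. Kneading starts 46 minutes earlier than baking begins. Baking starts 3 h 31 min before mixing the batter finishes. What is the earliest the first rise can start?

Baking starts at 3:03 PM − 211 min = 11:32 AM.
Kneading starts at 11:32 AM − 46 min = 10:46 AM.
The first rise is bounded by kneading, so the earliest it can start is 10:46 AM.

10:46 AM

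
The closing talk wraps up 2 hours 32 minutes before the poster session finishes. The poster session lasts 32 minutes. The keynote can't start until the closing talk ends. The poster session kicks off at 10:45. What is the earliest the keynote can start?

The poster session ends at 10:45 + 32 min = 11:17.
The closing talk ends at 11:17 − 152 min = 08:45.
The keynote is bounded by the closing talk, so the earliest it can start is 08:45.

08:45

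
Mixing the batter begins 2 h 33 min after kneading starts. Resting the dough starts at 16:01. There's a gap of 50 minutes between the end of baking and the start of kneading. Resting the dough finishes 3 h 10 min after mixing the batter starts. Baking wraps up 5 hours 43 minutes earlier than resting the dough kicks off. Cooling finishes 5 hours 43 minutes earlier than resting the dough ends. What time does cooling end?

Baking ends at 16:01 − 343 min = 10:18.
Kneading starts at 10:18 + 50 min = 11:08.
Mixing the batter starts at 11:08 + 153 min = 13:41.
Resting the dough ends at 13:41 + 190 min = 16:51.
Cooling ends at 16:51 − 343 min = 11:08.

11:08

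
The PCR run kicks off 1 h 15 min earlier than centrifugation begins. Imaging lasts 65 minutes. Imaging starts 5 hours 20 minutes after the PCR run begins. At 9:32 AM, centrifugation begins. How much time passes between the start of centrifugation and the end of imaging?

5 h 10 min

The PCR run starts at 9:32 AM − 75 min = 8:17 AM.
Imaging starts at 8:17 AM + 320 min = 1:37 PM.
Imaging ends at 1:37 PM + 65 min = 2:42 PM.
From 9:32 AM to 2:42 PM is 5 h 10 min.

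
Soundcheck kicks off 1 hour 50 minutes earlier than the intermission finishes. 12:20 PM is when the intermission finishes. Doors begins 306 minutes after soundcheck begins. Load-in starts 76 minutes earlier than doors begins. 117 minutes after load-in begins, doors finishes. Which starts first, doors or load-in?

Soundcheck starts at 12:20 PM − 110 min = 10:30 AM.
Doors starts at 10:30 AM + 306 min = 3:36 PM.
Load-in starts at 3:36 PM − 76 min = 2:20 PM.
Doors starts at 3:36 PM and load-in starts at 2:20 PM, so load-in is first.

load-in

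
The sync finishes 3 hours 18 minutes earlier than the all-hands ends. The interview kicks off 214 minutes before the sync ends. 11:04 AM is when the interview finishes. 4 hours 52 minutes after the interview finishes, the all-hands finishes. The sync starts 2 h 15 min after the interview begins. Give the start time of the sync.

11:19 AM

The all-hands ends at 11:04 AM + 292 min = 3:56 PM.
The sync ends at 3:56 PM − 198 min = 12:38 PM.
The interview starts at 12:38 PM − 214 min = 9:04 AM.
The sync starts at 9:04 AM + 135 min = 11:19 AM.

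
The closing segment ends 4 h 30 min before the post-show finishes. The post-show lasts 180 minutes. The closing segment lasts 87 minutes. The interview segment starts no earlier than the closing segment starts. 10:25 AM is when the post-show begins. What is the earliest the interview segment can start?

The post-show ends at 10:25 AM + 180 min = 1:25 PM.
The closing segment ends at 1:25 PM − 270 min = 8:55 AM.
The closing segment starts at 8:55 AM − 87 min = 7:28 AM.
The interview segment is bounded by the closing segment, so the earliest it can start is 7:28 AM.

7:28 AM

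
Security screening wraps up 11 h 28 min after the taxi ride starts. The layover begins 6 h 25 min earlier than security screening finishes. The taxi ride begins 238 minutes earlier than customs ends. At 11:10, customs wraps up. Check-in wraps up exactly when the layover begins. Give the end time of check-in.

The taxi ride starts at 11:10 − 238 min = 07:12.
Security screening ends at 07:12 + 688 min = 18:40.
The layover starts at 18:40 − 385 min = 12:15.
So check-in ends at 12:15.

12:15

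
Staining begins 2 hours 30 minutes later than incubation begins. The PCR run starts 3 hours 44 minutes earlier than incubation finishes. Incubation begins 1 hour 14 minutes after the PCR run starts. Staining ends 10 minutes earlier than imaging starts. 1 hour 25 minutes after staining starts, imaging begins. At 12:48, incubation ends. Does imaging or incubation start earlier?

incubation

The PCR run starts at 12:48 − 224 min = 09:04.
Incubation starts at 09:04 + 74 min = 10:18.
Staining starts at 10:18 + 150 min = 12:48.
Imaging starts at 12:48 + 85 min = 14:13.
Imaging starts at 14:13 and incubation starts at 10:18, so incubation is first.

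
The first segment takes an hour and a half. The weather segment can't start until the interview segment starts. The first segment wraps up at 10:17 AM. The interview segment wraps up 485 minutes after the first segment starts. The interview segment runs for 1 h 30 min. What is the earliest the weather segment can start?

The first segment starts at 10:17 AM − 90 min = 8:47 AM.
The interview segment ends at 8:47 AM + 485 min = 4:52 PM.
The interview segment starts at 4:52 PM − 90 min = 3:22 PM.
The weather segment is bounded by the interview segment, so the earliest it can start is 3:22 PM.

3:22 PM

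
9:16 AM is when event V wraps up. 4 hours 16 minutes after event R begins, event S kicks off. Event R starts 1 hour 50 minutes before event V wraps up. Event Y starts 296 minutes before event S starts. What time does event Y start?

6:46 AM

Event R starts at 9:16 AM − 110 min = 7:26 AM.
Event S starts at 7:26 AM + 256 min = 11:42 AM.
Event Y starts at 11:42 AM − 296 min = 6:46 AM.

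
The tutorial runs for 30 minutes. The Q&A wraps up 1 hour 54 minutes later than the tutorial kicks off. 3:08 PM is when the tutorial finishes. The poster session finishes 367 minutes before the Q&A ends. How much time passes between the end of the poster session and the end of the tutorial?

4 hours 43 minutes

The tutorial starts at 3:08 PM − 30 min = 2:38 PM.
The Q&A ends at 2:38 PM + 114 min = 4:32 PM.
The poster session ends at 4:32 PM − 367 min = 10:25 AM.
From 10:25 AM to 3:08 PM is 4 hours 43 minutes.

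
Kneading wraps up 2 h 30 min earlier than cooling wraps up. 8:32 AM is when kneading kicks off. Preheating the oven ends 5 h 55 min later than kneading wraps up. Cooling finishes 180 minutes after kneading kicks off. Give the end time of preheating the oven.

2:57 PM

Cooling ends at 8:32 AM + 180 min = 11:32 AM.
Kneading ends at 11:32 AM − 150 min = 9:02 AM.
Preheating the oven ends at 9:02 AM + 355 min = 2:57 PM.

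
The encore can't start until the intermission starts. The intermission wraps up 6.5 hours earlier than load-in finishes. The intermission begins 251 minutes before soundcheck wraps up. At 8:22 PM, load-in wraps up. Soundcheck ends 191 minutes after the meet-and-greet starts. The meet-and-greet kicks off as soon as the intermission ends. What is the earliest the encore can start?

The intermission ends at 8:22 PM − 390 min = 1:52 PM.
So the meet-and-greet starts at 1:52 PM.
Soundcheck ends at 1:52 PM + 191 min = 5:03 PM.
The intermission starts at 5:03 PM − 251 min = 12:52 PM.
The encore is bounded by the intermission, so the earliest it can start is 12:52 PM.

12:52 PM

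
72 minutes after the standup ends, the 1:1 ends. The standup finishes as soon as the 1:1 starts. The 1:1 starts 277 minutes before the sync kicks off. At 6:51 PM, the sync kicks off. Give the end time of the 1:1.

3:26 PM

The 1:1 starts at 6:51 PM − 277 min = 2:14 PM.
So the standup ends at 2:14 PM.
The 1:1 ends at 2:14 PM + 72 min = 3:26 PM.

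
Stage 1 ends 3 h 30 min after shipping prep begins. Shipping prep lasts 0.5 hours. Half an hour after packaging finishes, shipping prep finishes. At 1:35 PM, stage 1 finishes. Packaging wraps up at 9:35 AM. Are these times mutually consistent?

Shipping prep ends at 9:35 AM + 30 min = 10:05 AM.
Shipping prep starts at 10:05 AM − 30 min = 9:35 AM.
Stage 1 ends at 9:35 AM + 210 min = 1:05 PM.
But stage 1 is also said to end at 1:35 PM — a 30-minute conflict.

No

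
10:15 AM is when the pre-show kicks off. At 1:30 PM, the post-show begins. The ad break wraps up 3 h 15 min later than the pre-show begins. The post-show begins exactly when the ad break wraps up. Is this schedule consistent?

Yes

The ad break ends at 10:15 AM + 195 min = 1:30 PM.
So the post-show starts at 1:30 PM.
That matches the stated 1:30 PM, so the schedule is consistent.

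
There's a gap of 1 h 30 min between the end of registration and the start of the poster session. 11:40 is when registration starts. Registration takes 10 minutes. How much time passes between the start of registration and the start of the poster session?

100 minutes

Registration ends at 11:40 + 10 min = 11:50.
The poster session starts at 11:50 + 90 min = 13:20.
From 11:40 to 13:20 is 100 minutes.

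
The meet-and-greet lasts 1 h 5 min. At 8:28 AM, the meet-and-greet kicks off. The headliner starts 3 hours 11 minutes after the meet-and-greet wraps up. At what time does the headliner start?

The meet-and-greet ends at 8:28 AM + 65 min = 9:33 AM.
The headliner starts at 9:33 AM + 191 min = 12:44 PM.

12:44 PM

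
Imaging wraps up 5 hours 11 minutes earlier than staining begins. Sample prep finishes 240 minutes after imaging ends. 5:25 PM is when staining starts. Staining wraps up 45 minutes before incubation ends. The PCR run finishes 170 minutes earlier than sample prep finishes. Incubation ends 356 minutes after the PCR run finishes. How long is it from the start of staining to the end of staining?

1 hour 10 minutes

Imaging ends at 5:25 PM − 311 min = 12:14 PM.
Sample prep ends at 12:14 PM + 240 min = 4:14 PM.
The PCR run ends at 4:14 PM − 170 min = 1:24 PM.
Incubation ends at 1:24 PM + 356 min = 7:20 PM.
Staining ends at 7:20 PM − 45 min = 6:35 PM.
From 5:25 PM to 6:35 PM is 1 hour 10 minutes.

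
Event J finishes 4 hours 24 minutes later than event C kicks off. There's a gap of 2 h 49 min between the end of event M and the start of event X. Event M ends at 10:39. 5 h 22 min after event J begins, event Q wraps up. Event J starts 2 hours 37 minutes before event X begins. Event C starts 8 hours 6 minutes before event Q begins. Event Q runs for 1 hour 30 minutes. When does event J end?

11:01

Event X starts at 10:39 + 169 min = 13:28.
Event J starts at 13:28 − 157 min = 10:51.
Event Q ends at 10:51 + 322 min = 16:13.
Event Q starts at 16:13 − 90 min = 14:43.
Event C starts at 14:43 − 486 min = 06:37.
Event J ends at 06:37 + 264 min = 11:01.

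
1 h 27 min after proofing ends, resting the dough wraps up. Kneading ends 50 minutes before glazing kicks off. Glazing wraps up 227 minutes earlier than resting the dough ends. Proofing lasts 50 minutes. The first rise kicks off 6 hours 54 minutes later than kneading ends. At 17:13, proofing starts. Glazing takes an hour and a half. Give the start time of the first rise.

Proofing ends at 17:13 + 50 min = 18:03.
Resting the dough ends at 18:03 + 87 min = 19:30.
Glazing ends at 19:30 − 227 min = 15:43.
Glazing starts at 15:43 − 90 min = 14:13.
Kneading ends at 14:13 − 50 min = 13:23.
The first rise starts at 13:23 + 414 min = 20:17.

20:17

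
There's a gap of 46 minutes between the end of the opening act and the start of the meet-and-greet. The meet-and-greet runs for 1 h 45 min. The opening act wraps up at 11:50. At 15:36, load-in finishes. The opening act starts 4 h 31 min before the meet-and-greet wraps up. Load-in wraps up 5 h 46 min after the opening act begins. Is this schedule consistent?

The meet-and-greet starts at 11:50 + 46 min = 12:36.
The meet-and-greet ends at 12:36 + 105 min = 14:21.
The opening act starts at 14:21 − 271 min = 09:50.
Load-in ends at 09:50 + 346 min = 15:36.
That matches the stated 15:36, so the schedule is consistent.

Yes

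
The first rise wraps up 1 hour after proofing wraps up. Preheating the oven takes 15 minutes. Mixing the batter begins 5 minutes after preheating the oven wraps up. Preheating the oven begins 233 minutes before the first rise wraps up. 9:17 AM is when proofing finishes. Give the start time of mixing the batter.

The first rise ends at 9:17 AM + 60 min = 10:17 AM.
Preheating the oven starts at 10:17 AM − 233 min = 6:24 AM.
Preheating the oven ends at 6:24 AM + 15 min = 6:39 AM.
Mixing the batter starts at 6:39 AM + 5 min = 6:44 AM.

6:44 AM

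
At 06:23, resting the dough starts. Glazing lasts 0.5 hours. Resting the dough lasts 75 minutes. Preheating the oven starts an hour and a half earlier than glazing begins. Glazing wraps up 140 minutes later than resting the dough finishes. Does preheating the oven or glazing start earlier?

preheating the oven

Resting the dough ends at 06:23 + 75 min = 07:38.
Glazing ends at 07:38 + 140 min = 09:58.
Glazing starts at 09:58 − 30 min = 09:28.
Preheating the oven starts at 09:28 − 90 min = 07:58.
Preheating the oven starts at 07:58 and glazing starts at 09:28, so preheating the oven is first.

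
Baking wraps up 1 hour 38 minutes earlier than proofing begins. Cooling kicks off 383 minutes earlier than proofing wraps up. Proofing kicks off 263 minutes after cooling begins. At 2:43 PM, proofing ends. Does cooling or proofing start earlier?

cooling

Cooling starts at 2:43 PM − 383 min = 8:20 AM.
Proofing starts at 8:20 AM + 263 min = 12:43 PM.
Cooling starts at 8:20 AM and proofing starts at 12:43 PM, so cooling is first.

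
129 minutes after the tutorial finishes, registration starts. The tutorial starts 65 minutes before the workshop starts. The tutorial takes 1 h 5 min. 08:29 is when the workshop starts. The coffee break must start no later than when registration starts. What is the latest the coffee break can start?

10:38

The tutorial starts at 08:29 − 65 min = 07:24.
The tutorial ends at 07:24 + 65 min = 08:29.
Registration starts at 08:29 + 129 min = 10:38.
The coffee break is bounded by registration, so the latest it can start is 10:38.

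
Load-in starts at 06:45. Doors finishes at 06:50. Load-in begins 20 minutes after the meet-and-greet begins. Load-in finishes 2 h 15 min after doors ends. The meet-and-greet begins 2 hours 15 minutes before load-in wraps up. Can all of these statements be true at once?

Load-in ends at 06:50 + 135 min = 09:05.
The meet-and-greet starts at 09:05 − 135 min = 06:50.
Load-in starts at 06:50 + 20 min = 07:10.
But load-in is also said to start at 06:45 — a 25-minute conflict.

No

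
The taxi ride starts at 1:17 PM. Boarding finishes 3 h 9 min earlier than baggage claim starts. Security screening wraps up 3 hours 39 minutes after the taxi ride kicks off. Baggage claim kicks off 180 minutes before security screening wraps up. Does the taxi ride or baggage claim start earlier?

Security screening ends at 1:17 PM + 219 min = 4:56 PM.
Baggage claim starts at 4:56 PM − 180 min = 1:56 PM.
The taxi ride starts at 1:17 PM and baggage claim starts at 1:56 PM, so the taxi ride is first.

the taxi ride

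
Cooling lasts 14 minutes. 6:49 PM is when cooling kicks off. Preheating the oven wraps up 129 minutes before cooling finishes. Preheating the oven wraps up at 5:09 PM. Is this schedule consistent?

No

Cooling ends at 6:49 PM + 14 min = 7:03 PM.
Preheating the oven ends at 7:03 PM − 129 min = 4:54 PM.
But preheating the oven is also said to end at 5:09 PM — a 15-minute conflict.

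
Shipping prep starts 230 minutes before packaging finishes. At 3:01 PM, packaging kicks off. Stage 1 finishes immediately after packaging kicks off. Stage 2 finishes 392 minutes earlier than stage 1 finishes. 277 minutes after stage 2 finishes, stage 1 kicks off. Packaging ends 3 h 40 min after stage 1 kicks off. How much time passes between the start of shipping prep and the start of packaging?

2 h 5 min

Stage 1 ends at 3:01 PM.
Stage 2 ends at 3:01 PM − 392 min = 8:29 AM.
Stage 1 starts at 8:29 AM + 277 min = 1:06 PM.
Packaging ends at 1:06 PM + 220 min = 4:46 PM.
Shipping prep starts at 4:46 PM − 230 min = 12:56 PM.
From 12:56 PM to 3:01 PM is 2 h 5 min.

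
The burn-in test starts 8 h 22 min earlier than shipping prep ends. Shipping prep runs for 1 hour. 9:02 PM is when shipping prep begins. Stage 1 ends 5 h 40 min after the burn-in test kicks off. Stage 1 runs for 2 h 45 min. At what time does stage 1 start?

4:35 PM

Shipping prep ends at 9:02 PM + 60 min = 10:02 PM.
The burn-in test starts at 10:02 PM − 502 min = 1:40 PM.
Stage 1 ends at 1:40 PM + 340 min = 7:20 PM.
Stage 1 starts at 7:20 PM − 165 min = 4:35 PM.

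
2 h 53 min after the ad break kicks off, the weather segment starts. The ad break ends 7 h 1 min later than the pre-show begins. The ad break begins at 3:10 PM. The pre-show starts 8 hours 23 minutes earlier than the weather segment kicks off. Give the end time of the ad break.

4:41 PM

The weather segment starts at 3:10 PM + 173 min = 6:03 PM.
The pre-show starts at 6:03 PM − 503 min = 9:40 AM.
The ad break ends at 9:40 AM + 421 min = 4:41 PM.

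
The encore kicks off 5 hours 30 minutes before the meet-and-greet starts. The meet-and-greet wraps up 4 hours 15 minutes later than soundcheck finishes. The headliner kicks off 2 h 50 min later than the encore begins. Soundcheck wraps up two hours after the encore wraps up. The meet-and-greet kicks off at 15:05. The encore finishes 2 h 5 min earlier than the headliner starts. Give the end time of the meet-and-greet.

16:35

The encore starts at 15:05 − 330 min = 09:35.
The headliner starts at 09:35 + 170 min = 12:25.
The encore ends at 12:25 − 125 min = 10:20.
Soundcheck ends at 10:20 + 120 min = 12:20.
The meet-and-greet ends at 12:20 + 255 min = 16:35.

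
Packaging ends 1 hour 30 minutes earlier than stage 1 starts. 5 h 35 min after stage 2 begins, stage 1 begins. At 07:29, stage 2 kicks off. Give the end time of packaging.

Stage 1 starts at 07:29 + 335 min = 13:04.
Packaging ends at 13:04 − 90 min = 11:34.

11:34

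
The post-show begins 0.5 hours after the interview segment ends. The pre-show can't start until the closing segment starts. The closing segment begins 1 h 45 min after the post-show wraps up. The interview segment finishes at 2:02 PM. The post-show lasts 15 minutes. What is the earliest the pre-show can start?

The post-show starts at 2:02 PM + 30 min = 2:32 PM.
The post-show ends at 2:32 PM + 15 min = 2:47 PM.
The closing segment starts at 2:47 PM + 105 min = 4:32 PM.
The pre-show is bounded by the closing segment, so the earliest it can start is 4:32 PM.

4:32 PM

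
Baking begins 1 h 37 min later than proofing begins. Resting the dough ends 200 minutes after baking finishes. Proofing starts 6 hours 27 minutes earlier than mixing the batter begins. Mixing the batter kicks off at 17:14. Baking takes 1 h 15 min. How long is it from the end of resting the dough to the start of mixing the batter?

15 minutes

Proofing starts at 17:14 − 387 min = 10:47.
Baking starts at 10:47 + 97 min = 12:24.
Baking ends at 12:24 + 75 min = 13:39.
Resting the dough ends at 13:39 + 200 min = 16:59.
From 16:59 to 17:14 is 15 minutes.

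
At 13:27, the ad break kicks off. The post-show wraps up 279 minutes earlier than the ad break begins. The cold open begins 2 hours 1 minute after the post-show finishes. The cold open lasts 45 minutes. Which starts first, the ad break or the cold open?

The post-show ends at 13:27 − 279 min = 08:48.
The cold open starts at 08:48 + 121 min = 10:49.
The ad break starts at 13:27 and the cold open starts at 10:49, so the cold open is first.

the cold open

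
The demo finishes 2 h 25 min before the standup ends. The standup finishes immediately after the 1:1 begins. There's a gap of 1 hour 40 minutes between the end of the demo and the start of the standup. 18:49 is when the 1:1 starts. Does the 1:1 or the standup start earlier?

the standup

The standup ends at 18:49.
The demo ends at 18:49 − 145 min = 16:24.
The standup starts at 16:24 + 100 min = 18:04.
The 1:1 starts at 18:49 and the standup starts at 18:04, so the standup is first.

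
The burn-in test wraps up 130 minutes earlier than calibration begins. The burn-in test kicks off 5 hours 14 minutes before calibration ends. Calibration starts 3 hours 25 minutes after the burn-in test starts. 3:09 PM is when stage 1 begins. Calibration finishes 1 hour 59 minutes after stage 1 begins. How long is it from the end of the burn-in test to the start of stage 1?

two hours

Calibration ends at 3:09 PM + 119 min = 5:08 PM.
The burn-in test starts at 5:08 PM − 314 min = 11:54 AM.
Calibration starts at 11:54 AM + 205 min = 3:19 PM.
The burn-in test ends at 3:19 PM − 130 min = 1:09 PM.
From 1:09 PM to 3:09 PM is two hours.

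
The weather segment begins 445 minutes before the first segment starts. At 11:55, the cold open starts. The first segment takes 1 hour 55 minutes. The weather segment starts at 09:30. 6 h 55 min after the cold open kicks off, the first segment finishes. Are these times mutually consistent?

The first segment ends at 11:55 + 415 min = 18:50.
The first segment starts at 18:50 − 115 min = 16:55.
The weather segment starts at 16:55 − 445 min = 09:30.
That matches the stated 09:30, so the schedule is consistent.

Yes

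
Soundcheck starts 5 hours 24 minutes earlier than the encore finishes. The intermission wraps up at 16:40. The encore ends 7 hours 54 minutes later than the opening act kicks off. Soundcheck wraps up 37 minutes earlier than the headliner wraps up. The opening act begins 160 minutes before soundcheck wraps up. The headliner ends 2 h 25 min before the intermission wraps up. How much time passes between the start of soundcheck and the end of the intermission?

The headliner ends at 16:40 − 145 min = 14:15.
Soundcheck ends at 14:15 − 37 min = 13:38.
The opening act starts at 13:38 − 160 min = 10:58.
The encore ends at 10:58 + 474 min = 18:52.
Soundcheck starts at 18:52 − 324 min = 13:28.
From 13:28 to 16:40 is 3 h 12 min.

3 h 12 min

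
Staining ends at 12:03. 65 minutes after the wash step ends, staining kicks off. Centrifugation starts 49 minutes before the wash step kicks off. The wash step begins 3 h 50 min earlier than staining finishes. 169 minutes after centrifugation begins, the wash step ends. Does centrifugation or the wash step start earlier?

The wash step starts at 12:03 − 230 min = 08:13.
Centrifugation starts at 08:13 − 49 min = 07:24.
Centrifugation starts at 07:24 and the wash step starts at 08:13, so centrifugation is first.

centrifugation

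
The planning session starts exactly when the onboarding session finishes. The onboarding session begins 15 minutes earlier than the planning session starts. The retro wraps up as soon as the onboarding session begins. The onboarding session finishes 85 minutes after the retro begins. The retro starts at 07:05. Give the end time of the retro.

The onboarding session ends at 07:05 + 85 min = 08:30.
So the planning session starts at 08:30.
The onboarding session starts at 08:30 − 15 min = 08:15.
So the retro ends at 08:15.

08:15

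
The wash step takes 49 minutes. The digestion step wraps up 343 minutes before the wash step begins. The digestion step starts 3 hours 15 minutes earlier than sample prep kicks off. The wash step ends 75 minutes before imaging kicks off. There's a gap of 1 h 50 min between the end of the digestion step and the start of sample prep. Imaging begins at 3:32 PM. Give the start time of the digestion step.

The wash step ends at 3:32 PM − 75 min = 2:17 PM.
The wash step starts at 2:17 PM − 49 min = 1:28 PM.
The digestion step ends at 1:28 PM − 343 min = 7:45 AM.
Sample prep starts at 7:45 AM + 110 min = 9:35 AM.
The digestion step starts at 9:35 AM − 195 min = 6:20 AM.

6:20 AM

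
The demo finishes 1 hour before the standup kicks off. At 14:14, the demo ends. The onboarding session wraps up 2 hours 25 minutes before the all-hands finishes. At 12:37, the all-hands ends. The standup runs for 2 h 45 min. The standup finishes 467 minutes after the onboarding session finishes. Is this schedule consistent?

Yes

The onboarding session ends at 12:37 − 145 min = 10:12.
The standup ends at 10:12 + 467 min = 17:59.
The standup starts at 17:59 − 165 min = 15:14.
The demo ends at 15:14 − 60 min = 14:14.
That matches the stated 14:14, so the schedule is consistent.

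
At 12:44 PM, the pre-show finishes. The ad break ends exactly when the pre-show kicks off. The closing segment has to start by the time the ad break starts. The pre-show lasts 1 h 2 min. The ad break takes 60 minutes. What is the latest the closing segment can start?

The pre-show starts at 12:44 PM − 62 min = 11:42 AM.
So the ad break ends at 11:42 AM.
The ad break starts at 11:42 AM − 60 min = 10:42 AM.
The closing segment is bounded by the ad break, so the latest it can start is 10:42 AM.

10:42 AM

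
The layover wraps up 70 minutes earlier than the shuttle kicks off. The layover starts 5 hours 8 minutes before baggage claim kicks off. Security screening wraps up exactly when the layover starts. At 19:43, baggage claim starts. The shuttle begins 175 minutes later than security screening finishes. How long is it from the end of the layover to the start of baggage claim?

203 minutes

The layover starts at 19:43 − 308 min = 14:35.
So security screening ends at 14:35.
The shuttle starts at 14:35 + 175 min = 17:30.
The layover ends at 17:30 − 70 min = 16:20.
From 16:20 to 19:43 is 203 minutes.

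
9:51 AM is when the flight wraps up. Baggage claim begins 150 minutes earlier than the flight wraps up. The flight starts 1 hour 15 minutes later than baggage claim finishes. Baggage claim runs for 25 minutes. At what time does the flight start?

Baggage claim starts at 9:51 AM − 150 min = 7:21 AM.
Baggage claim ends at 7:21 AM + 25 min = 7:46 AM.
The flight starts at 7:46 AM + 75 min = 9:01 AM.

9:01 AM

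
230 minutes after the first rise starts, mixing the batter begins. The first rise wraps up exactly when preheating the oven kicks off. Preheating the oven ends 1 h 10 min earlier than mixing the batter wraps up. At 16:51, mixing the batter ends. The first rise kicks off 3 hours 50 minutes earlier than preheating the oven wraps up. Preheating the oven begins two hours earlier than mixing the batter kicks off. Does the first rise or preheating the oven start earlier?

Preheating the oven ends at 16:51 − 70 min = 15:41.
The first rise starts at 15:41 − 230 min = 11:51.
Mixing the batter starts at 11:51 + 230 min = 15:41.
Preheating the oven starts at 15:41 − 120 min = 13:41.
The first rise starts at 11:51 and preheating the oven starts at 13:41, so the first rise is first.

the first rise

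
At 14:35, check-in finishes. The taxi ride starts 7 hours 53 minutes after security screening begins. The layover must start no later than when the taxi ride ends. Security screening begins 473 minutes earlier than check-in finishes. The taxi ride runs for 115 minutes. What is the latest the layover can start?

Security screening starts at 14:35 − 473 min = 06:42.
The taxi ride starts at 06:42 + 473 min = 14:35.
The taxi ride ends at 14:35 + 115 min = 16:30.
The layover is bounded by the taxi ride, so the latest it can start is 16:30.

16:30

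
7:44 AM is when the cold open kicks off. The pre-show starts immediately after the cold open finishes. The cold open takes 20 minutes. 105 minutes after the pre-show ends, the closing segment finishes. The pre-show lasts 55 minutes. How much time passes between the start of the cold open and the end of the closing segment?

The cold open ends at 7:44 AM + 20 min = 8:04 AM.
So the pre-show starts at 8:04 AM.
The pre-show ends at 8:04 AM + 55 min = 8:59 AM.
The closing segment ends at 8:59 AM + 105 min = 10:44 AM.
From 7:44 AM to 10:44 AM is 180 minutes.

180 minutes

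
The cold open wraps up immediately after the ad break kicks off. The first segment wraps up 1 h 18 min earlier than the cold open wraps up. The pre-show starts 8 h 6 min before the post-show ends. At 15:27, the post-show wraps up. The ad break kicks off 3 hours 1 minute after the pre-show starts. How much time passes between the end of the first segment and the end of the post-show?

The pre-show starts at 15:27 − 486 min = 07:21.
The ad break starts at 07:21 + 181 min = 10:22.
So the cold open ends at 10:22.
The first segment ends at 10:22 − 78 min = 09:04.
From 09:04 to 15:27 is 6 h 23 min.

6 h 23 min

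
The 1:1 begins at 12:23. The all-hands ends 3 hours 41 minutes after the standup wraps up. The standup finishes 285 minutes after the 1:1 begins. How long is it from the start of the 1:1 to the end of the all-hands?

8 hours 26 minutes

The standup ends at 12:23 + 285 min = 17:08.
The all-hands ends at 17:08 + 221 min = 20:49.
From 12:23 to 20:49 is 8 hours 26 minutes.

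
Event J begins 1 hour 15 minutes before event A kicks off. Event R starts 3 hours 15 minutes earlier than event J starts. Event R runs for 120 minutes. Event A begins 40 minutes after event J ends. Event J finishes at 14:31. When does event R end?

Event A starts at 14:31 + 40 min = 15:11.
Event J starts at 15:11 − 75 min = 13:56.
Event R starts at 13:56 − 195 min = 10:41.
Event R ends at 10:41 + 120 min = 12:41.

12:41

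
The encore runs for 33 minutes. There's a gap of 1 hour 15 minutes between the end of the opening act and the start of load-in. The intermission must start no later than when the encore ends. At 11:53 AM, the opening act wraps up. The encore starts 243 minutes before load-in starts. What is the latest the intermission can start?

Load-in starts at 11:53 AM + 75 min = 1:08 PM.
The encore starts at 1:08 PM − 243 min = 9:05 AM.
The encore ends at 9:05 AM + 33 min = 9:38 AM.
The intermission is bounded by the encore, so the latest it can start is 9:38 AM.

9:38 AM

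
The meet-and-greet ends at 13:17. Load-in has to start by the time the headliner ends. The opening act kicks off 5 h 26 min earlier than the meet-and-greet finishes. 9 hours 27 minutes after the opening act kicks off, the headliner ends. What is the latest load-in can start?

17:18

The opening act starts at 13:17 − 326 min = 07:51.
The headliner ends at 07:51 + 567 min = 17:18.
Load-in is bounded by the headliner, so the latest it can start is 17:18.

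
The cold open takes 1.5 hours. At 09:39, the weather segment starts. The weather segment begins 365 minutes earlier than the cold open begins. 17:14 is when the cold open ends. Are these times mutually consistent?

The cold open starts at 17:14 − 90 min = 15:44.
The weather segment starts at 15:44 − 365 min = 09:39.
That matches the stated 09:39, so the schedule is consistent.

Yes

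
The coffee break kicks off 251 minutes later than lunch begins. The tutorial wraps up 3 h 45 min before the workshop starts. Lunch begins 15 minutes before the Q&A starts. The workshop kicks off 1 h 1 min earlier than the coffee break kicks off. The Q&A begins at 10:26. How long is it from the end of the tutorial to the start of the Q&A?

Lunch starts at 10:26 − 15 min = 10:11.
The coffee break starts at 10:11 + 251 min = 14:22.
The workshop starts at 14:22 − 61 min = 13:21.
The tutorial ends at 13:21 − 225 min = 09:36.
From 09:36 to 10:26 is 50 minutes.

50 minutes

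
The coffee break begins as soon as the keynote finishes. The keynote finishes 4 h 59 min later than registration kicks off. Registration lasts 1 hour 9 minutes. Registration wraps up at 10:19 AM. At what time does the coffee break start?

2:09 PM

Registration starts at 10:19 AM − 69 min = 9:10 AM.
The keynote ends at 9:10 AM + 299 min = 2:09 PM.
So the coffee break starts at 2:09 PM.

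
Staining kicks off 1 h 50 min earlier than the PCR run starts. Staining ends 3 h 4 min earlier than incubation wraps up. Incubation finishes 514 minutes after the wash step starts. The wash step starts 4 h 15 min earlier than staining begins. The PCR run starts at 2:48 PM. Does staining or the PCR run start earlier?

staining

Staining starts at 2:48 PM − 110 min = 12:58 PM.
Staining starts at 12:58 PM and the PCR run starts at 2:48 PM, so staining is first.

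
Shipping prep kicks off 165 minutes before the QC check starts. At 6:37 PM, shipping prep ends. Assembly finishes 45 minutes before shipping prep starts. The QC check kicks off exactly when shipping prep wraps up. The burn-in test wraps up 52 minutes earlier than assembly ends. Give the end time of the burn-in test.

The QC check starts at 6:37 PM.
Shipping prep starts at 6:37 PM − 165 min = 3:52 PM.
Assembly ends at 3:52 PM − 45 min = 3:07 PM.
The burn-in test ends at 3:07 PM − 52 min = 2:15 PM.

2:15 PM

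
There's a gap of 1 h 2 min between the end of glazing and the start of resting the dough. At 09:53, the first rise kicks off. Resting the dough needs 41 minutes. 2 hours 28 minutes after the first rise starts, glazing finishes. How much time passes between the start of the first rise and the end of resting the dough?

Glazing ends at 09:53 + 148 min = 12:21.
Resting the dough starts at 12:21 + 62 min = 13:23.
Resting the dough ends at 13:23 + 41 min = 14:04.
From 09:53 to 14:04 is 251 minutes.

251 minutes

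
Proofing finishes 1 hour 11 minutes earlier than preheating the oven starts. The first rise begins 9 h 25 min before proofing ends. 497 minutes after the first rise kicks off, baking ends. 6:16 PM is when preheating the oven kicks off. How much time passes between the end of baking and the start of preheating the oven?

2 h 19 min

Proofing ends at 6:16 PM − 71 min = 5:05 PM.
The first rise starts at 5:05 PM − 565 min = 7:40 AM.
Baking ends at 7:40 AM + 497 min = 3:57 PM.
From 3:57 PM to 6:16 PM is 2 h 19 min.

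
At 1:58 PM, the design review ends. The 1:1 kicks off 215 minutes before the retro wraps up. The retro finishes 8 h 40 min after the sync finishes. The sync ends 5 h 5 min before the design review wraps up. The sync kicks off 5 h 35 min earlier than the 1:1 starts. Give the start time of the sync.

The sync ends at 1:58 PM − 305 min = 8:53 AM.
The retro ends at 8:53 AM + 520 min = 5:33 PM.
The 1:1 starts at 5:33 PM − 215 min = 1:58 PM.
The sync starts at 1:58 PM − 335 min = 8:23 AM.

8:23 AM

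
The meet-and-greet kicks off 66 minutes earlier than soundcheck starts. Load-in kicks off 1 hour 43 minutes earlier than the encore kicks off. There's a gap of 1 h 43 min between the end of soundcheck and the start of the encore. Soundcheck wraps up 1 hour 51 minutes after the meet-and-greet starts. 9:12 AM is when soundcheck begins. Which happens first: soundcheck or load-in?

soundcheck

The meet-and-greet starts at 9:12 AM − 66 min = 8:06 AM.
Soundcheck ends at 8:06 AM + 111 min = 9:57 AM.
The encore starts at 9:57 AM + 103 min = 11:40 AM.
Load-in starts at 11:40 AM − 103 min = 9:57 AM.
Soundcheck starts at 9:12 AM and load-in starts at 9:57 AM, so soundcheck is first.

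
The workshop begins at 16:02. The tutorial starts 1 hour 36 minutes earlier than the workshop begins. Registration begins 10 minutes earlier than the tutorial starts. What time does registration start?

The tutorial starts at 16:02 − 96 min = 14:26.
Registration starts at 14:26 − 10 min = 14:16.

14:16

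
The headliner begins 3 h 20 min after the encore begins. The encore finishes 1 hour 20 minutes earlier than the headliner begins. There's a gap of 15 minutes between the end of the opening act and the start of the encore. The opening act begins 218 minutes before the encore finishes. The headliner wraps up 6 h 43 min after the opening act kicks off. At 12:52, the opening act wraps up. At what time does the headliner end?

18:12

The encore starts at 12:52 + 15 min = 13:07.
The headliner starts at 13:07 + 200 min = 16:27.
The encore ends at 16:27 − 80 min = 15:07.
The opening act starts at 15:07 − 218 min = 11:29.
The headliner ends at 11:29 + 403 min = 18:12.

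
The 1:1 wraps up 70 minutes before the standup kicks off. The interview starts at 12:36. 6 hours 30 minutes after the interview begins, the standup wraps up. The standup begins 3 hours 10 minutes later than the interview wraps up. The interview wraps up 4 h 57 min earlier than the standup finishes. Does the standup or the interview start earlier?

the interview

The standup ends at 12:36 + 390 min = 19:06.
The interview ends at 19:06 − 297 min = 14:09.
The standup starts at 14:09 + 190 min = 17:19.
The standup starts at 17:19 and the interview starts at 12:36, so the interview is first.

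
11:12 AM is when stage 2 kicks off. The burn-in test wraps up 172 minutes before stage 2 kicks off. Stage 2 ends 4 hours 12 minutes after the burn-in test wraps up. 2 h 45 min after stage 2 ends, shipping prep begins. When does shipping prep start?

The burn-in test ends at 11:12 AM − 172 min = 8:20 AM.
Stage 2 ends at 8:20 AM + 252 min = 12:32 PM.
Shipping prep starts at 12:32 PM + 165 min = 3:17 PM.

3:17 PM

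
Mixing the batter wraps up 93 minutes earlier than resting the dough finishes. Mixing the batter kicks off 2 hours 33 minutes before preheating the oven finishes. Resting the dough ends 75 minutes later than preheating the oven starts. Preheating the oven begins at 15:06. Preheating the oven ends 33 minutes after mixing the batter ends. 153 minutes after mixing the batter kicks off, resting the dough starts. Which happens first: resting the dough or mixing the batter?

Resting the dough ends at 15:06 + 75 min = 16:21.
Mixing the batter ends at 16:21 − 93 min = 14:48.
Preheating the oven ends at 14:48 + 33 min = 15:21.
Mixing the batter starts at 15:21 − 153 min = 12:48.
Resting the dough starts at 12:48 + 153 min = 15:21.
Resting the dough starts at 15:21 and mixing the batter starts at 12:48, so mixing the batter is first.

mixing the batter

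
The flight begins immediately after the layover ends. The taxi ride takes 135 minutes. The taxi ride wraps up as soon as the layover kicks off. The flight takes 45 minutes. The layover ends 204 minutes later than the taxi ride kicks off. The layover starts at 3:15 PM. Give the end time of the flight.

5:09 PM

The taxi ride ends at 3:15 PM.
The taxi ride starts at 3:15 PM − 135 min = 1:00 PM.
The layover ends at 1:00 PM + 204 min = 4:24 PM.
So the flight starts at 4:24 PM.
The flight ends at 4:24 PM + 45 min = 5:09 PM.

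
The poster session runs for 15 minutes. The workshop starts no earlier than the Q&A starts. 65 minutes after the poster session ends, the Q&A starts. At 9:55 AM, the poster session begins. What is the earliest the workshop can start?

11:15 AM

The poster session ends at 9:55 AM + 15 min = 10:10 AM.
The Q&A starts at 10:10 AM + 65 min = 11:15 AM.
The workshop is bounded by the Q&A, so the earliest it can start is 11:15 AM.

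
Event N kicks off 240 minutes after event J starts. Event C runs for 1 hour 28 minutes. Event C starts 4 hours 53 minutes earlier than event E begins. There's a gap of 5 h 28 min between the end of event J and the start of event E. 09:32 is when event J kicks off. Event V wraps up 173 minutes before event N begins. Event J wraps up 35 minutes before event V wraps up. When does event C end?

Event N starts at 09:32 + 240 min = 13:32.
Event V ends at 13:32 − 173 min = 10:39.
Event J ends at 10:39 − 35 min = 10:04.
Event E starts at 10:04 + 328 min = 15:32.
Event C starts at 15:32 − 293 min = 10:39.
Event C ends at 10:39 + 88 min = 12:07.

12:07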